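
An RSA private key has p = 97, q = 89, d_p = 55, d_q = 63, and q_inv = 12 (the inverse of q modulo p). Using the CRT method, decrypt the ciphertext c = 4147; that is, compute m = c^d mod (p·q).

m₁ = c^(d_p) mod p: c ≡ 73 (mod 97), and 73^55 mod 97 = 43.
m₂ = c^(d_q) mod q: c ≡ 53 (mod 89), and 53^63 mod 89 = 49.
h = q_inv·(m₁ − m₂) mod p = 12·(43 − 49) mod 97 = 25.
m = m₂ + h·q = 49 + 25·89 = 2274.

2274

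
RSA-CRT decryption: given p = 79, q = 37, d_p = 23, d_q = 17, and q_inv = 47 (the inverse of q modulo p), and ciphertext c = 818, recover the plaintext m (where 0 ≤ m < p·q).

2581

m₁ = c^(d_p) mod p: c ≡ 28 (mod 79), and 28^23 mod 79 = 53.
m₂ = c^(d_q) mod q: c ≡ 4 (mod 37), and 4^17 mod 37 = 28.
h = q_inv·(m₁ − m₂) mod p = 47·(53 − 28) mod 79 = 69.
m = m₂ + h·q = 28 + 69·37 = 2581.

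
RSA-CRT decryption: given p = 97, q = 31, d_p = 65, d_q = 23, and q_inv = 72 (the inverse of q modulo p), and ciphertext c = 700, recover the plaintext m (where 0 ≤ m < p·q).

1123

m₁ = c^(d_p) mod p: c ≡ 21 (mod 97), and 21^65 mod 97 = 56.
m₂ = c^(d_q) mod q: c ≡ 18 (mod 31), and 18^23 mod 31 = 7.
h = q_inv·(m₁ − m₂) mod p = 72·(56 − 7) mod 97 = 36.
m = m₂ + h·q = 7 + 36·31 = 1123.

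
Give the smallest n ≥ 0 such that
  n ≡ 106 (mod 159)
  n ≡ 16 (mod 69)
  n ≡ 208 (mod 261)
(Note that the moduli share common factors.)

gcd(159, 69) = 3 and 3 | (16 − 106), so the pair is consistent; merging gives n ≡ 3604 (mod 3657), where 3657 = lcm(159, 69).
gcd(3657, 261) = 3 and 3 | (208 − 3604), so the pair is consistent; merging gives n ≡ 318106 (mod 318159), where 318159 = lcm(3657, 261).
The solution is unique modulo lcm(159, 69, 261) = 318159.

318106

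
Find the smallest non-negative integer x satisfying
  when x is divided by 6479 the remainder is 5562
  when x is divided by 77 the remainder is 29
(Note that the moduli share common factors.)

gcd(6479, 77) = 11 and 11 | (29 − 5562), so the pair is consistent; merging gives x ≡ 12041 (mod 45353), where 45353 = lcm(6479, 77).
The solution is unique modulo lcm(6479, 77) = 45353.

12041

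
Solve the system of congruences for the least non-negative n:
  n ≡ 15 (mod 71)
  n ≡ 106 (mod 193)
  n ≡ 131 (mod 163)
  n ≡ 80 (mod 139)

The moduli are pairwise coprime; M = 71·193·163·139 = 310468871.
M/71 = 4372801; 4372801 ≡ 53 (mod 71); 53·67 ≡ 1, so inverse 67.
M/193 = 1608647; 1608647 ≡ 185 (mod 193); 185·24 ≡ 1, so inverse 24.
M/163 = 1904717; 1904717 ≡ 62 (mod 163); 62·71 ≡ 1, so inverse 71.
M/139 = 2233589; 2233589 ≡ 137 (mod 139); 137·69 ≡ 1, so inverse 69.
n ≡ 15·4372801·67 + 106·1608647·24 + 131·1904717·71 + 80·2233589·69 = 38532247070.
38532247070 mod 310468871 = 34107066.

34107066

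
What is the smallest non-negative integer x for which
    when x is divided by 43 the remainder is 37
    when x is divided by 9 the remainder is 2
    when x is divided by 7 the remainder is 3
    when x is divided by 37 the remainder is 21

From x ≡ 37 (mod 43) write x = 37 + 43t. Substituting into x ≡ 2 (mod 9) gives 43t ≡ 1 (mod 9), and since 7⁻¹ ≡ 4 (mod 9), t ≡ 4. Hence x ≡ 37 + 43·4 = 209 (mod 387).
From x ≡ 209 (mod 387) write x = 209 + 387t. Substituting into x ≡ 3 (mod 7) gives 387t ≡ 4 (mod 7), and since 2⁻¹ ≡ 4 (mod 7), t ≡ 2. Hence x ≡ 209 + 387·2 = 983 (mod 2709).
From x ≡ 983 (mod 2709) write x = 983 + 2709t. Substituting into x ≡ 21 (mod 37) gives 2709t ≡ 0 (mod 37), and since 8⁻¹ ≡ 14 (mod 37), t ≡ 0. Hence x ≡ 983 + 2709·0 = 983 (mod 100233).

983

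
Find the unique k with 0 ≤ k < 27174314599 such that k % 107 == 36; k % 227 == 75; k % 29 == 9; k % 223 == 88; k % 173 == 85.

Combine the congruences pairwise.
From k ≡ 36 (mod 107) write k = 36 + 107t. Substituting into k ≡ 75 (mod 227) gives 107t ≡ 39 (mod 227), and since 107⁻¹ ≡ 157 (mod 227), t ≡ 221. Hence k ≡ 36 + 107·221 = 23683 (mod 24289).
From k ≡ 23683 (mod 24289) write k = 23683 + 24289t. Substituting into k ≡ 9 (mod 29) gives 24289t ≡ 19 (mod 29), and since 16⁻¹ ≡ 20 (mod 29), t ≡ 3. Hence k ≡ 23683 + 24289·3 = 96550 (mod 704381).
From k ≡ 96550 (mod 704381) write k = 96550 + 704381t. Substituting into k ≡ 88 (mod 223) gives 704381t ≡ 97 (mod 223), and since 147⁻¹ ≡ 44 (mod 223), t ≡ 31. Hence k ≡ 96550 + 704381·31 = 21932361 (mod 157076963).
From k ≡ 21932361 (mod 157076963) write k = 21932361 + 157076963t. Substituting into k ≡ 85 (mod 173) gives 157076963t ≡ 145 (mod 173), and since 56⁻¹ ≡ 34 (mod 173), t ≡ 86. Hence k ≡ 21932361 + 157076963·86 = 13530551179 (mod 27174314599).

13530551179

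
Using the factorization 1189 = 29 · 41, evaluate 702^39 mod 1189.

1140

Mod 29: 702 ≡ 6; by Fermat, exponent reduces to 39 mod 28 = 11; 6^11 ≡ 9 (mod 29).
Mod 41: 702 ≡ 5; 5^39 ≡ 33 (mod 41).
Combine by CRT: x ≡ 9 (mod 29), x ≡ 33 (mod 41) ⇒ x ≡ 1140 (mod 1189).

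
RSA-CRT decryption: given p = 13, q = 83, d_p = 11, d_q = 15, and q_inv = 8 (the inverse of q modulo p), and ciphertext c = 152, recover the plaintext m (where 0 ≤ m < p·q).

29

m₁ = c^(d_p) mod p: c ≡ 9 (mod 13), and 9^11 mod 13 = 3.
m₂ = c^(d_q) mod q: c ≡ 69 (mod 83), and 69^15 mod 83 = 29.
h = q_inv·(m₁ − m₂) mod p = 8·(3 − 29) mod 13 = 0.
m = m₂ + h·q = 29 + 0·83 = 29.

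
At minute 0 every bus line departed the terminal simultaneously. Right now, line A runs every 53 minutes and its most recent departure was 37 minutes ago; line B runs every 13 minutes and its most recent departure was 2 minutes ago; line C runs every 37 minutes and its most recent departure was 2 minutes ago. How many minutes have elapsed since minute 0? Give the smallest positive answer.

The moduli are pairwise coprime; N = 53·13·37 = 25493.
N/53 = 481; 481 ≡ 4 (mod 53); 4·40 ≡ 1, so inverse 40.
N/13 = 1961; 1961 ≡ 11 (mod 13); 11·6 ≡ 1, so inverse 6.
N/37 = 689; 689 ≡ 23 (mod 37); 23·29 ≡ 1, so inverse 29.
t ≡ 37·481·40 + 2·1961·6 + 2·689·29 = 775374.
775374 mod 25493 = 10584.

10584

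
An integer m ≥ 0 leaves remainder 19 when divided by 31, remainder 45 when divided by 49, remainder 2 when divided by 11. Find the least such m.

3181

The moduli are pairwise coprime; N = 31·49·11 = 16709.
N/31 = 539; 539 ≡ 12 (mod 31); 12·13 ≡ 1, so inverse 13.
N/49 = 341; 341 ≡ 47 (mod 49); 47·24 ≡ 1, so inverse 24.
N/11 = 1519; 1519 ≡ 1 (mod 11), inverse 1.
m ≡ 19·539·13 + 45·341·24 + 2·1519·1 = 504451.
504451 mod 16709 = 3181.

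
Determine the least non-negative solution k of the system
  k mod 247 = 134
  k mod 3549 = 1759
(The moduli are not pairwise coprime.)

44347

gcd(247, 3549) = 13 and 13 | (1759 − 134), so the pair is consistent; merging gives k ≡ 44347 (mod 67431), where 67431 = lcm(247, 3549).
The solution is unique modulo lcm(247, 3549) = 67431.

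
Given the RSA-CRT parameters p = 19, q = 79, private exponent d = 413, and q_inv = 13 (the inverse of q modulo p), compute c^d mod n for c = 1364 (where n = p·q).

812

d_p = d mod (p−1) = 413 mod 18 = 17; d_q = d mod (q−1) = 23.
m₁ = c^(d_p) mod p: c ≡ 15 (mod 19), and 15^17 mod 19 = 14.
m₂ = c^(d_q) mod q: c ≡ 21 (mod 79), and 21^23 mod 79 = 22.
h = q_inv·(m₁ − m₂) mod p = 13·(14 − 22) mod 19 = 10.
m = m₂ + h·q = 22 + 10·79 = 812.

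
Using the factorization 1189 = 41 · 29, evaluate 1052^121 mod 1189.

Mod 41: 1052 ≡ 27; by Fermat, exponent reduces to 121 mod 40 = 1; 27^1 ≡ 27 (mod 41).
Mod 29: 1052 ≡ 8; by Fermat, exponent reduces to 121 mod 28 = 9; 8^9 ≡ 15 (mod 29).
Combine by CRT: x ≡ 27 (mod 41), x ≡ 15 (mod 29) ⇒ x ≡ 1175 (mod 1189).

1175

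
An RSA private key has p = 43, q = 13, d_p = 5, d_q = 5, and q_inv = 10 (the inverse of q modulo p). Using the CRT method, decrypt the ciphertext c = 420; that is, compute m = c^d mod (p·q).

m₁ = c^(d_p) mod p: c ≡ 33 (mod 43), and 33^5 mod 43 = 18.
m₂ = c^(d_q) mod q: c ≡ 4 (mod 13), and 4^5 mod 13 = 10.
h = q_inv·(m₁ − m₂) mod p = 10·(18 − 10) mod 43 = 37.
m = m₂ + h·q = 10 + 37·13 = 491.

491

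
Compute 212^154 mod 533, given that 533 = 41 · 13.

490

Mod 41: 212 ≡ 7; by Fermat, exponent reduces to 154 mod 40 = 34; 7^34 ≡ 39 (mod 41).
Mod 13: 212 ≡ 4; by Fermat, exponent reduces to 154 mod 12 = 10; 4^10 ≡ 9 (mod 13).
Combine by CRT: x ≡ 39 (mod 41), x ≡ 9 (mod 13) ⇒ x ≡ 490 (mod 533).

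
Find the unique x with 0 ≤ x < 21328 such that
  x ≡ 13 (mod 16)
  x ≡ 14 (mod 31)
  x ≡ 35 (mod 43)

10957

The moduli are pairwise coprime; N = 16·31·43 = 21328.
N/16 = 1333; 1333 ≡ 5 (mod 16); 5·13 ≡ 1, so inverse 13.
N/31 = 688; 688 ≡ 6 (mod 31); 6·26 ≡ 1, so inverse 26.
N/43 = 496; 496 ≡ 23 (mod 43); 23·15 ≡ 1, so inverse 15.
x ≡ 13·1333·13 + 14·688·26 + 35·496·15 = 736109.
736109 mod 21328 = 10957.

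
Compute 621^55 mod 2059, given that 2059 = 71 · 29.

974

Mod 71: 621 ≡ 53; 53^55 ≡ 51 (mod 71).
Mod 29: 621 ≡ 12; by Fermat, exponent reduces to 55 mod 28 = 27; 12^27 ≡ 17 (mod 29).
Combine by CRT: x ≡ 51 (mod 71), x ≡ 17 (mod 29) ⇒ x ≡ 974 (mod 2059).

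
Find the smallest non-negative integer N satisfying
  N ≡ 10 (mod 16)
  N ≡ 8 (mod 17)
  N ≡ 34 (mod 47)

7930

The moduli are pairwise coprime; M = 16·17·47 = 12784.
M/16 = 799; 799 ≡ 15 (mod 16); 15·15 ≡ 1, so inverse 15.
M/17 = 752; 752 ≡ 4 (mod 17); 4·13 ≡ 1, so inverse 13.
M/47 = 272; 272 ≡ 37 (mod 47); 37·14 ≡ 1, so inverse 14.
N ≡ 10·799·15 + 8·752·13 + 34·272·14 = 327530.
327530 mod 12784 = 7930.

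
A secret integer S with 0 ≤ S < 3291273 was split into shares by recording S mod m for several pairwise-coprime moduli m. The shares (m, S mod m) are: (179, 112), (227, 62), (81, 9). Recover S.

509904

The moduli are pairwise coprime; N = 179·227·81 = 3291273.
N/179 = 18387; 18387 ≡ 129 (mod 179); 129·68 ≡ 1, so inverse 68.
N/227 = 14499; 14499 ≡ 198 (mod 227); 198·180 ≡ 1, so inverse 180.
N/81 = 40633; 40633 ≡ 52 (mod 81); 52·67 ≡ 1, so inverse 67.
S ≡ 112·18387·68 + 62·14499·180 + 9·40633·67 = 326345931.
326345931 mod 3291273 = 509904.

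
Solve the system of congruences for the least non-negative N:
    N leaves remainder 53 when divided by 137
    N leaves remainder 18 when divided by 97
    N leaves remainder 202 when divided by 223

237474

The moduli are pairwise coprime; M = 137·97·223 = 2963447.
M/137 = 21631; 21631 ≡ 122 (mod 137); 122·73 ≡ 1, so inverse 73.
M/97 = 30551; 30551 ≡ 93 (mod 97); 93·24 ≡ 1, so inverse 24.
M/223 = 13289; 13289 ≡ 132 (mod 223); 132·49 ≡ 1, so inverse 49.
N ≡ 53·21631·73 + 18·30551·24 + 202·13289·49 = 228422893.
228422893 mod 2963447 = 237474.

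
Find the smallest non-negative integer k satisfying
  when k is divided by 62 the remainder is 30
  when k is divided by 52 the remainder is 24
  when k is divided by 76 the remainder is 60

25140

gcd(62, 52) = 2 and 2 | (24 − 30), so the pair is consistent; merging gives k ≡ 960 (mod 1612), where 1612 = lcm(62, 52).
gcd(1612, 76) = 4 and 4 | (60 − 960), so the pair is consistent; merging gives k ≡ 25140 (mod 30628), where 30628 = lcm(1612, 76).
The solution is unique modulo lcm(62, 52, 76) = 30628.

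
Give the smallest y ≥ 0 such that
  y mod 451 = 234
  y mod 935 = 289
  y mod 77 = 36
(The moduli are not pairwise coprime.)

Combine the congruences pairwise.
gcd(451, 935) = 11 and 11 | (289 − 234), so the pair is consistent; merging gives y ≡ 11509 (mod 38335), where 38335 = lcm(451, 935).
gcd(38335, 77) = 11 and 11 | (36 − 11509), so the pair is consistent; merging gives y ≡ 11509 (mod 268345), where 268345 = lcm(38335, 77).
The solution is unique modulo lcm(451, 935, 77) = 268345.

11509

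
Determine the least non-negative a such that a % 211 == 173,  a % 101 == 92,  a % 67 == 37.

From a ≡ 173 (mod 211) write a = 173 + 211t. Substituting into a ≡ 92 (mod 101) gives 211t ≡ 20 (mod 101), and since 9⁻¹ ≡ 45 (mod 101), t ≡ 92. Hence a ≡ 173 + 211·92 = 19585 (mod 21311).
From a ≡ 19585 (mod 21311) write a = 19585 + 21311t. Substituting into a ≡ 37 (mod 67) gives 21311t ≡ 16 (mod 67), and since 5⁻¹ ≡ 27 (mod 67), t ≡ 30. Hence a ≡ 19585 + 21311·30 = 658915 (mod 1427837).

658915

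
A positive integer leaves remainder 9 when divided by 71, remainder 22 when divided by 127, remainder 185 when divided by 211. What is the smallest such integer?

The moduli are pairwise coprime; N = 71·127·211 = 1902587.
N/71 = 26797; 26797 ≡ 30 (mod 71); 30·45 ≡ 1, so inverse 45.
N/127 = 14981; 14981 ≡ 122 (mod 127); 122·76 ≡ 1, so inverse 76.
N/211 = 9017; 9017 ≡ 155 (mod 211); 155·162 ≡ 1, so inverse 162.
k ≡ 9·26797·45 + 22·14981·76 + 185·9017·162 = 306140507.
306140507 mod 1902587 = 1726587.

1726587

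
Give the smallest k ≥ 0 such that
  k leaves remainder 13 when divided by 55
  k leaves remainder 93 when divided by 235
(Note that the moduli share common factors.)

563

Combine the congruences pairwise.
gcd(55, 235) = 5 and 5 | (93 − 13), so the pair is consistent; merging gives k ≡ 563 (mod 2585), where 2585 = lcm(55, 235).
The solution is unique modulo lcm(55, 235) = 2585.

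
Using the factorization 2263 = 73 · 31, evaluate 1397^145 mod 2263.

156

Mod 73: 1397 ≡ 10; by Fermat, exponent reduces to 145 mod 72 = 1; 10^1 ≡ 10 (mod 73).
Mod 31: 1397 ≡ 2; by Fermat, exponent reduces to 145 mod 30 = 25; 2^25 ≡ 1 (mod 31).
Combine by CRT: x ≡ 10 (mod 73), x ≡ 1 (mod 31) ⇒ x ≡ 156 (mod 2263).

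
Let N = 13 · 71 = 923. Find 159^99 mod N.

Mod 13: 159 ≡ 3; by Fermat, exponent reduces to 99 mod 12 = 3; 3^3 ≡ 1 (mod 13).
Mod 71: 159 ≡ 17; by Fermat, exponent reduces to 99 mod 70 = 29; 17^29 ≡ 46 (mod 71).
Combine by CRT: x ≡ 1 (mod 13), x ≡ 46 (mod 71) ⇒ x ≡ 898 (mod 923).

898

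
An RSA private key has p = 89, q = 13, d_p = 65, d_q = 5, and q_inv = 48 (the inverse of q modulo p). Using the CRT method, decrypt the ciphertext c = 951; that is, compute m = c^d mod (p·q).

656

m₁ = c^(d_p) mod p: c ≡ 61 (mod 89), and 61^65 mod 89 = 33.
m₂ = c^(d_q) mod q: c ≡ 2 (mod 13), and 2^5 mod 13 = 6.
h = q_inv·(m₁ − m₂) mod p = 48·(33 − 6) mod 89 = 50.
m = m₂ + h·q = 6 + 50·13 = 656.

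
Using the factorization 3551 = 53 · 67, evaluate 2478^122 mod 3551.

Mod 53: 2478 ≡ 40; by Fermat, exponent reduces to 122 mod 52 = 18; 40^18 ≡ 28 (mod 53).
Mod 67: 2478 ≡ 66; by Fermat, exponent reduces to 122 mod 66 = 56; 66^56 ≡ 1 (mod 67).
Combine by CRT: x ≡ 28 (mod 53), x ≡ 1 (mod 67) ⇒ x ≡ 2413 (mod 3551).

2413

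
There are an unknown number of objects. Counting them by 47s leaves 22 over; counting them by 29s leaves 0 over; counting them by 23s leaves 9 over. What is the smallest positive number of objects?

From N ≡ 22 (mod 47) write N = 22 + 47t. Substituting into N ≡ 0 (mod 29) gives 47t ≡ 7 (mod 29), and since 18⁻¹ ≡ 21 (mod 29), t ≡ 2. Hence N ≡ 22 + 47·2 = 116 (mod 1363).
From N ≡ 116 (mod 1363) write N = 116 + 1363t. Substituting into N ≡ 9 (mod 23) gives 1363t ≡ 8 (mod 23), and since 6⁻¹ ≡ 4 (mod 23), t ≡ 9. Hence N ≡ 116 + 1363·9 = 12383 (mod 31349).

12383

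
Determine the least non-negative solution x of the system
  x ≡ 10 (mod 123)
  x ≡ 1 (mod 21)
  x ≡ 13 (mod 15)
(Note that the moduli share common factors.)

3823

gcd(123, 21) = 3 and 3 | (1 − 10), so the pair is consistent; merging gives x ≡ 379 (mod 861), where 861 = lcm(123, 21).
gcd(861, 15) = 3 and 3 | (13 − 379), so the pair is consistent; merging gives x ≡ 3823 (mod 4305), where 4305 = lcm(861, 15).
The solution is unique modulo lcm(123, 21, 15) = 4305.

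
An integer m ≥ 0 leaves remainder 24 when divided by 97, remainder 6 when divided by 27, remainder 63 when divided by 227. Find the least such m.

The moduli are pairwise coprime; N = 97·27·227 = 594513.
N/97 = 6129; 6129 ≡ 18 (mod 97); 18·27 ≡ 1, so inverse 27.
N/27 = 22019; 22019 ≡ 14 (mod 27); 14·2 ≡ 1, so inverse 2.
N/227 = 2619; 2619 ≡ 122 (mod 227); 122·147 ≡ 1, so inverse 147.
m ≡ 24·6129·27 + 6·22019·2 + 63·2619·147 = 28490379.
28490379 mod 594513 = 548268.

548268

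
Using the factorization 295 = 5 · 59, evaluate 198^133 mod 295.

48

Mod 5: 198 ≡ 3; by Fermat, exponent reduces to 133 mod 4 = 1; 3^1 ≡ 3 (mod 5).
Mod 59: 198 ≡ 21; by Fermat, exponent reduces to 133 mod 58 = 17; 21^17 ≡ 48 (mod 59).
Combine by CRT: x ≡ 3 (mod 5), x ≡ 48 (mod 59) ⇒ x ≡ 48 (mod 295).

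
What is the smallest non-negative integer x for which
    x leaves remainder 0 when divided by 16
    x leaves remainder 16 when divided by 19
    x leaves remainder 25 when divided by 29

The moduli are pairwise coprime; N = 16·19·29 = 8816.
N/16 = 551; 551 ≡ 7 (mod 16); 7·7 ≡ 1, so inverse 7.
N/19 = 464; 464 ≡ 8 (mod 19); 8·12 ≡ 1, so inverse 12.
N/29 = 304; 304 ≡ 14 (mod 29); 14·27 ≡ 1, so inverse 27.
x ≡ 0·551·7 + 16·464·12 + 25·304·27 = 294288.
294288 mod 8816 = 3360.

3360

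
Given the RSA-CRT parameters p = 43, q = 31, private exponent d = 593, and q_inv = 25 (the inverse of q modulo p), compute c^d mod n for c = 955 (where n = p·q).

1214

d_p = d mod (p−1) = 593 mod 42 = 5; d_q = d mod (q−1) = 23.
m₁ = c^(d_p) mod p: c ≡ 9 (mod 43), and 9^5 mod 43 = 10.
m₂ = c^(d_q) mod q: c ≡ 25 (mod 31), and 25^23 mod 31 = 5.
h = q_inv·(m₁ − m₂) mod p = 25·(10 − 5) mod 43 = 39.
m = m₂ + h·q = 5 + 39·31 = 1214.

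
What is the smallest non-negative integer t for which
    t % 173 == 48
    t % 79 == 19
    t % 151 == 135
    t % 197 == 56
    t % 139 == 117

From t ≡ 48 (mod 173) write t = 48 + 173s. Substituting into t ≡ 19 (mod 79) gives 173s ≡ 50 (mod 79), and since 15⁻¹ ≡ 58 (mod 79), s ≡ 56. Hence t ≡ 48 + 173·56 = 9736 (mod 13667).
From t ≡ 9736 (mod 13667) write t = 9736 + 13667s. Substituting into t ≡ 135 (mod 151) gives 13667s ≡ 63 (mod 151), and since 77⁻¹ ≡ 51 (mod 151), s ≡ 42. Hence t ≡ 9736 + 13667·42 = 583750 (mod 2063717).
From t ≡ 583750 (mod 2063717) write t = 583750 + 2063717s. Substituting into t ≡ 56 (mod 197) gives 2063717s ≡ 17 (mod 197), and since 142⁻¹ ≡ 154 (mod 197), s ≡ 57. Hence t ≡ 583750 + 2063717·57 = 118215619 (mod 406552249).
From t ≡ 118215619 (mod 406552249) write t = 118215619 + 406552249s. Substituting into t ≡ 117 (mod 139) gives 406552249s ≡ 106 (mod 139), and since 45⁻¹ ≡ 34 (mod 139), s ≡ 129. Hence t ≡ 118215619 + 406552249·129 = 52563455740 (mod 56510762611).

52563455740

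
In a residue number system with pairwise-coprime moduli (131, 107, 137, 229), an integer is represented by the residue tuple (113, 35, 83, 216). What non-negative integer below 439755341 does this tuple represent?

The moduli are pairwise coprime; N = 131·107·137·229 = 439755341.
N/131 = 3356911; 3356911 ≡ 36 (mod 131); 36·91 ≡ 1, so inverse 91.
N/107 = 4109863; 4109863 ≡ 100 (mod 107); 100·61 ≡ 1, so inverse 61.
N/137 = 3209893; 3209893 ≡ 120 (mod 137); 120·8 ≡ 1, so inverse 8.
N/229 = 1920329; 1920329 ≡ 164 (mod 229); 164·155 ≡ 1, so inverse 155.
x ≡ 113·3356911·91 + 35·4109863·61 + 83·3209893·8 + 216·1920329·155 = 109717657190.
109717657190 mod 439755341 = 218577281.

218577281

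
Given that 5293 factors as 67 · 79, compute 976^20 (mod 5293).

Mod 67: 976 ≡ 38; 38^20 ≡ 37 (mod 67).
Mod 79: 976 ≡ 28; 28^20 ≡ 50 (mod 79).
Combine by CRT: x ≡ 37 (mod 67), x ≡ 50 (mod 79) ⇒ x ≡ 3052 (mod 5293).

3052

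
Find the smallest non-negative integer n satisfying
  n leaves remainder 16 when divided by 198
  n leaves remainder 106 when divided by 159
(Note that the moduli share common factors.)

gcd(198, 159) = 3 and 3 | (106 − 16), so the pair is consistent; merging gives n ≡ 7738 (mod 10494), where 10494 = lcm(198, 159).
The solution is unique modulo lcm(198, 159) = 10494.

7738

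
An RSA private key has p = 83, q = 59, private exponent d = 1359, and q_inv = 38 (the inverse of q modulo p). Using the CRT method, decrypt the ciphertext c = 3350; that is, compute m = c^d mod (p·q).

3198

d_p = d mod (p−1) = 1359 mod 82 = 47; d_q = d mod (q−1) = 25.
m₁ = c^(d_p) mod p: c ≡ 30 (mod 83), and 30^47 mod 83 = 44.
m₂ = c^(d_q) mod q: c ≡ 46 (mod 59), and 46^25 mod 59 = 12.
h = q_inv·(m₁ − m₂) mod p = 38·(44 − 12) mod 83 = 54.
m = m₂ + h·q = 12 + 54·59 = 3198.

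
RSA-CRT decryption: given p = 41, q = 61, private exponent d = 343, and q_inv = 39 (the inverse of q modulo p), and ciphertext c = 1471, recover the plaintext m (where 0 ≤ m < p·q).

982

d_p = d mod (p−1) = 343 mod 40 = 23; d_q = d mod (q−1) = 43.
m₁ = c^(d_p) mod p: c ≡ 36 (mod 41), and 36^23 mod 41 = 39.
m₂ = c^(d_q) mod q: c ≡ 7 (mod 61), and 7^43 mod 61 = 6.
h = q_inv·(m₁ − m₂) mod p = 39·(39 − 6) mod 41 = 16.
m = m₂ + h·q = 6 + 16·61 = 982.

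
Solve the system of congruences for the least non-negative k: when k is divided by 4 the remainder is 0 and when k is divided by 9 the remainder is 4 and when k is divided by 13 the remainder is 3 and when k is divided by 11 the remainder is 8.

4540

Combine the congruences pairwise.
From k ≡ 0 (mod 4) write k = 0 + 4t. Substituting into k ≡ 4 (mod 9) gives 4t ≡ 4 (mod 9), and since 4⁻¹ ≡ 7 (mod 9), t ≡ 1. Hence k ≡ 0 + 4·1 = 4 (mod 36).
From k ≡ 4 (mod 36) write k = 4 + 36t. Substituting into k ≡ 3 (mod 13) gives 36t ≡ 12 (mod 13), and since 10⁻¹ ≡ 4 (mod 13), t ≡ 9. Hence k ≡ 4 + 36·9 = 328 (mod 468).
From k ≡ 328 (mod 468) write k = 328 + 468t. Substituting into k ≡ 8 (mod 11) gives 468t ≡ 10 (mod 11), and since 6⁻¹ ≡ 2 (mod 11), t ≡ 9. Hence k ≡ 328 + 468·9 = 4540 (mod 5148).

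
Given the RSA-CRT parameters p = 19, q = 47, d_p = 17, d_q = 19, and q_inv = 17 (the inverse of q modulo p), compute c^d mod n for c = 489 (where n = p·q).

m₁ = c^(d_p) mod p: c ≡ 14 (mod 19), and 14^17 mod 19 = 15.
m₂ = c^(d_q) mod q: c ≡ 19 (mod 47), and 19^19 mod 47 = 33.
h = q_inv·(m₁ − m₂) mod p = 17·(15 − 33) mod 19 = 17.
m = m₂ + h·q = 33 + 17·47 = 832.

832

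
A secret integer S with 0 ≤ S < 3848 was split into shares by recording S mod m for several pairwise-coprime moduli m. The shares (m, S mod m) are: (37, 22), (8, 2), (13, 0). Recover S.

2834

The moduli are pairwise coprime; N = 37·8·13 = 3848.
N/37 = 104; 104 ≡ 30 (mod 37); 30·21 ≡ 1, so inverse 21.
N/8 = 481; 481 ≡ 1 (mod 8), inverse 1.
N/13 = 296; 296 ≡ 10 (mod 13); 10·4 ≡ 1, so inverse 4.
S ≡ 22·104·21 + 2·481·1 + 0·296·4 = 49010.
49010 mod 3848 = 2834.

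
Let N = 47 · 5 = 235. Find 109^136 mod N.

61

Mod 47: 109 ≡ 15; by Fermat, exponent reduces to 136 mod 46 = 44; 15^44 ≡ 14 (mod 47).
Mod 5: 109 ≡ 4; since 4 | 136, by Fermat 4^136 ≡ 1 (mod 5).
Combine by CRT: x ≡ 14 (mod 47), x ≡ 1 (mod 5) ⇒ x ≡ 61 (mod 235).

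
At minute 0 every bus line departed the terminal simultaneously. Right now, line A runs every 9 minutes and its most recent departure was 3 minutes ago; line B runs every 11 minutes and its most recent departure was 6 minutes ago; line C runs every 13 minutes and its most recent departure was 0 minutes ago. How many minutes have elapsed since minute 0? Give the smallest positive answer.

39

The moduli are pairwise coprime; N = 9·11·13 = 1287.
N/9 = 143; 143 ≡ 8 (mod 9); 8·8 ≡ 1, so inverse 8.
N/11 = 117; 117 ≡ 7 (mod 11); 7·8 ≡ 1, so inverse 8.
N/13 = 99; 99 ≡ 8 (mod 13); 8·5 ≡ 1, so inverse 5.
t ≡ 3·143·8 + 6·117·8 + 0·99·5 = 9048.
9048 mod 1287 = 39.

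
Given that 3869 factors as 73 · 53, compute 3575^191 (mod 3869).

2186

Mod 73: 3575 ≡ 71; by Fermat, exponent reduces to 191 mod 72 = 47; 71^47 ≡ 69 (mod 73).
Mod 53: 3575 ≡ 24; by Fermat, exponent reduces to 191 mod 52 = 35; 24^35 ≡ 13 (mod 53).
Combine by CRT: x ≡ 69 (mod 73), x ≡ 13 (mod 53) ⇒ x ≡ 2186 (mod 3869).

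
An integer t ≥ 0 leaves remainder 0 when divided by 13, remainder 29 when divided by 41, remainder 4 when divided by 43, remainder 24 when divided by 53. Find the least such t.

From t ≡ 0 (mod 13) write t = 0 + 13s. Substituting into t ≡ 29 (mod 41) gives 13s ≡ 29 (mod 41), and since 13⁻¹ ≡ 19 (mod 41), s ≡ 18. Hence t ≡ 0 + 13·18 = 234 (mod 533).
From t ≡ 234 (mod 533) write t = 234 + 533s. Substituting into t ≡ 4 (mod 43) gives 533s ≡ 28 (mod 43), and since 17⁻¹ ≡ 38 (mod 43), s ≡ 32. Hence t ≡ 234 + 533·32 = 17290 (mod 22919).
From t ≡ 17290 (mod 22919) write t = 17290 + 22919s. Substituting into t ≡ 24 (mod 53) gives 22919s ≡ 12 (mod 53), and since 23⁻¹ ≡ 30 (mod 53), s ≡ 42. Hence t ≡ 17290 + 22919·42 = 979888 (mod 1214707).

979888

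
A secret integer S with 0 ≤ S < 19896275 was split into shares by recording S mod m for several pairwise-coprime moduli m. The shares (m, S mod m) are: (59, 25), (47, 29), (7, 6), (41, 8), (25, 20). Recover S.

12374095

From S ≡ 25 (mod 59) write S = 25 + 59t. Substituting into S ≡ 29 (mod 47) gives 59t ≡ 4 (mod 47), and since 12⁻¹ ≡ 4 (mod 47), t ≡ 16. Hence S ≡ 25 + 59·16 = 969 (mod 2773).
From S ≡ 969 (mod 2773) write S = 969 + 2773t. Substituting into S ≡ 6 (mod 7) gives 2773t ≡ 3 (mod 7), and since 1⁻¹ ≡ 1 (mod 7), t ≡ 3. Hence S ≡ 969 + 2773·3 = 9288 (mod 19411).
From S ≡ 9288 (mod 19411) write S = 9288 + 19411t. Substituting into S ≡ 8 (mod 41) gives 19411t ≡ 27 (mod 41), and since 18⁻¹ ≡ 16 (mod 41), t ≡ 22. Hence S ≡ 9288 + 19411·22 = 436330 (mod 795851).
From S ≡ 436330 (mod 795851) write S = 436330 + 795851t. Substituting into S ≡ 20 (mod 25) gives 795851t ≡ 15 (mod 25), and since 1⁻¹ ≡ 1 (mod 25), t ≡ 15. Hence S ≡ 436330 + 795851·15 = 12374095 (mod 19896275).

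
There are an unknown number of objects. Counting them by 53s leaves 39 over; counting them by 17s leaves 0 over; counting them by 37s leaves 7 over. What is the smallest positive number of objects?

The moduli are pairwise coprime; M = 53·17·37 = 33337.
M/53 = 629; 629 ≡ 46 (mod 53); 46·15 ≡ 1, so inverse 15.
M/17 = 1961; 1961 ≡ 6 (mod 17); 6·3 ≡ 1, so inverse 3.
M/37 = 901; 901 ≡ 13 (mod 37); 13·20 ≡ 1, so inverse 20.
N ≡ 39·629·15 + 0·1961·3 + 7·901·20 = 494105.
494105 mod 33337 = 27387.

27387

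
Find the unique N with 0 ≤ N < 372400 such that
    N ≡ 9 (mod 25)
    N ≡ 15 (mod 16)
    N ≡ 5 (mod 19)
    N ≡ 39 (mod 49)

288159

The moduli are pairwise coprime; M = 25·16·19·49 = 372400.
M/25 = 14896; 14896 ≡ 21 (mod 25); 21·6 ≡ 1, so inverse 6.
M/16 = 23275; 23275 ≡ 11 (mod 16); 11·3 ≡ 1, so inverse 3.
M/19 = 19600; 19600 ≡ 11 (mod 19); 11·7 ≡ 1, so inverse 7.
M/49 = 7600; 7600 ≡ 5 (mod 49); 5·10 ≡ 1, so inverse 10.
N ≡ 9·14896·6 + 15·23275·3 + 5·19600·7 + 39·7600·10 = 5501759.
5501759 mod 372400 = 288159.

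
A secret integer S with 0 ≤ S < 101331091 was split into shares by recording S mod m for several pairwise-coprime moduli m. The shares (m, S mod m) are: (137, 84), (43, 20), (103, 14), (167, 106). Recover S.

97324199

The moduli are pairwise coprime; N = 137·43·103·167 = 101331091.
N/137 = 739643; 739643 ≡ 117 (mod 137); 117·89 ≡ 1, so inverse 89.
N/43 = 2356537; 2356537 ≡ 8 (mod 43); 8·27 ≡ 1, so inverse 27.
N/103 = 983797; 983797 ≡ 44 (mod 103); 44·96 ≡ 1, so inverse 96.
N/167 = 606773; 606773 ≡ 62 (mod 167); 62·132 ≡ 1, so inverse 132.
S ≡ 84·739643·89 + 20·2356537·27 + 14·983797·96 + 106·606773·132 = 16614292032.
16614292032 mod 101331091 = 97324199.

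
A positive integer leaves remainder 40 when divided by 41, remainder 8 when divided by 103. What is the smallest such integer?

From x ≡ 40 (mod 41) write x = 40 + 41t. Substituting into x ≡ 8 (mod 103) gives 41t ≡ 71 (mod 103), and since 41⁻¹ ≡ 98 (mod 103), t ≡ 57. Hence x ≡ 40 + 41·57 = 2377 (mod 4223).

2377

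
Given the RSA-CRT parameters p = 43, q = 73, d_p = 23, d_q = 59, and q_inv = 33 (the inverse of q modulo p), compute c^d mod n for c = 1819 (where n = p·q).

1717

m₁ = c^(d_p) mod p: c ≡ 13 (mod 43), and 13^23 mod 43 = 40.
m₂ = c^(d_q) mod q: c ≡ 67 (mod 73), and 67^59 mod 73 = 38.
h = q_inv·(m₁ − m₂) mod p = 33·(40 − 38) mod 43 = 23.
m = m₂ + h·q = 38 + 23·73 = 1717.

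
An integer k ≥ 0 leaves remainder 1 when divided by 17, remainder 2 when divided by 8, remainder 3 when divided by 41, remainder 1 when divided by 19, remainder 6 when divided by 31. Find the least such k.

1951890

From k ≡ 1 (mod 17) write k = 1 + 17t. Substituting into k ≡ 2 (mod 8) gives 17t ≡ 1 (mod 8), and since 1⁻¹ ≡ 1 (mod 8), t ≡ 1. Hence k ≡ 1 + 17·1 = 18 (mod 136).
From k ≡ 18 (mod 136) write k = 18 + 136t. Substituting into k ≡ 3 (mod 41) gives 136t ≡ 26 (mod 41), and since 13⁻¹ ≡ 19 (mod 41), t ≡ 2. Hence k ≡ 18 + 136·2 = 290 (mod 5576).
From k ≡ 290 (mod 5576) write k = 290 + 5576t. Substituting into k ≡ 1 (mod 19) gives 5576t ≡ 15 (mod 19), and since 9⁻¹ ≡ 17 (mod 19), t ≡ 8. Hence k ≡ 290 + 5576·8 = 44898 (mod 105944).
From k ≡ 44898 (mod 105944) write k = 44898 + 105944t. Substituting into k ≡ 6 (mod 31) gives 105944t ≡ 27 (mod 31), and since 17⁻¹ ≡ 11 (mod 31), t ≡ 18. Hence k ≡ 44898 + 105944·18 = 1951890 (mod 3284264).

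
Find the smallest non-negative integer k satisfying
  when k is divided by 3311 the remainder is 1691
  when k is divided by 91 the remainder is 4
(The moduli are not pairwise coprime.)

Combine the congruences pairwise.
gcd(3311, 91) = 7 and 7 | (4 − 1691), so the pair is consistent; merging gives k ≡ 31490 (mod 43043), where 43043 = lcm(3311, 91).
The solution is unique modulo lcm(3311, 91) = 43043.

31490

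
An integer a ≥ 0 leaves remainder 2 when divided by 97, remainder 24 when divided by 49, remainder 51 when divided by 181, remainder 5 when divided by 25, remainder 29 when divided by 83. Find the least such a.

1368999705

The moduli are pairwise coprime; N = 97·49·181·25·83 = 1785107975.
N/97 = 18403175; 18403175 ≡ 44 (mod 97); 44·86 ≡ 1, so inverse 86.
N/49 = 36430775; 36430775 ≡ 10 (mod 49); 10·5 ≡ 1, so inverse 5.
N/181 = 9862475; 9862475 ≡ 147 (mod 181); 147·165 ≡ 1, so inverse 165.
N/25 = 71404319; 71404319 ≡ 19 (mod 25); 19·4 ≡ 1, so inverse 4.
N/83 = 21507325; 21507325 ≡ 33 (mod 83); 33·78 ≡ 1, so inverse 78.
a ≡ 2·18403175·86 + 24·36430775·5 + 51·9862475·165 + 5·71404319·4 + 29·21507325·78 = 140607421755.
140607421755 mod 1785107975 = 1368999705.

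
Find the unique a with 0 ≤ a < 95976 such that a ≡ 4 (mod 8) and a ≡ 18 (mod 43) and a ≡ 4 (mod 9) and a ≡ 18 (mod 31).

77332

The moduli are pairwise coprime; N = 8·43·9·31 = 95976.
N/8 = 11997; 11997 ≡ 5 (mod 8); 5·5 ≡ 1, so inverse 5.
N/43 = 2232; 2232 ≡ 39 (mod 43); 39·32 ≡ 1, so inverse 32.
N/9 = 10664; 10664 ≡ 8 (mod 9); 8·8 ≡ 1, so inverse 8.
N/31 = 3096; 3096 ≡ 27 (mod 31); 27·23 ≡ 1, so inverse 23.
a ≡ 4·11997·5 + 18·2232·32 + 4·10664·8 + 18·3096·23 = 3148564.
3148564 mod 95976 = 77332.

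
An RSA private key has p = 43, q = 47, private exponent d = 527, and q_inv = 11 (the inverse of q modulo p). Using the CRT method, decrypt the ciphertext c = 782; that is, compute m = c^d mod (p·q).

d_p = d mod (p−1) = 527 mod 42 = 23; d_q = d mod (q−1) = 21.
m₁ = c^(d_p) mod p: c ≡ 8 (mod 43), and 8^23 mod 43 = 22.
m₂ = c^(d_q) mod q: c ≡ 30 (mod 47), and 30^21 mod 47 = 20.
h = q_inv·(m₁ − m₂) mod p = 11·(22 − 20) mod 43 = 22.
m = m₂ + h·q = 20 + 22·47 = 1054.

1054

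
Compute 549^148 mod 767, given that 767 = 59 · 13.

Mod 59: 549 ≡ 18; by Fermat, exponent reduces to 148 mod 58 = 32; 18^32 ≡ 9 (mod 59).
Mod 13: 549 ≡ 3; by Fermat, exponent reduces to 148 mod 12 = 4; 3^4 ≡ 3 (mod 13).
Combine by CRT: x ≡ 9 (mod 59), x ≡ 3 (mod 13) ⇒ x ≡ 68 (mod 767).

68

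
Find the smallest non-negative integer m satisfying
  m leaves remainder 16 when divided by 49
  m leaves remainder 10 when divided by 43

Combine the congruences pairwise.
From m ≡ 16 (mod 49) write m = 16 + 49t. Substituting into m ≡ 10 (mod 43) gives 49t ≡ 37 (mod 43), and since 6⁻¹ ≡ 36 (mod 43), t ≡ 42. Hence m ≡ 16 + 49·42 = 2074 (mod 2107).

2074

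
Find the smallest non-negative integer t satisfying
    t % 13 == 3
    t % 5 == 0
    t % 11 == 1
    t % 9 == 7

1420

The moduli are pairwise coprime; N = 13·5·11·9 = 6435.
N/13 = 495; 495 ≡ 1 (mod 13), inverse 1.
N/5 = 1287; 1287 ≡ 2 (mod 5); 2·3 ≡ 1, so inverse 3.
N/11 = 585; 585 ≡ 2 (mod 11); 2·6 ≡ 1, so inverse 6.
N/9 = 715; 715 ≡ 4 (mod 9); 4·7 ≡ 1, so inverse 7.
t ≡ 3·495·1 + 0·1287·3 + 1·585·6 + 7·715·7 = 40030.
40030 mod 6435 = 1420.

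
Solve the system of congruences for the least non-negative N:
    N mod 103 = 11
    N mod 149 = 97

From N ≡ 11 (mod 103) write N = 11 + 103t. Substituting into N ≡ 97 (mod 149) gives 103t ≡ 86 (mod 149), and since 103⁻¹ ≡ 68 (mod 149), t ≡ 37. Hence N ≡ 11 + 103·37 = 3822 (mod 15347).

3822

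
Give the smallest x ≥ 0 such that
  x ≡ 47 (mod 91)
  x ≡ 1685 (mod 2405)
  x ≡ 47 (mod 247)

254210

Combine the congruences pairwise.
gcd(91, 2405) = 13 and 13 | (1685 − 47), so the pair is consistent; merging gives x ≡ 1685 (mod 16835), where 16835 = lcm(91, 2405).
gcd(16835, 247) = 13 and 13 | (47 − 1685), so the pair is consistent; merging gives x ≡ 254210 (mod 319865), where 319865 = lcm(16835, 247).
The solution is unique modulo lcm(91, 2405, 247) = 319865.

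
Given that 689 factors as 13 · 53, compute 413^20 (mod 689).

Mod 13: 413 ≡ 10; by Fermat, exponent reduces to 20 mod 12 = 8; 10^8 ≡ 9 (mod 13).
Mod 53: 413 ≡ 42; 42^20 ≡ 28 (mod 53).
Combine by CRT: x ≡ 9 (mod 13), x ≡ 28 (mod 53) ⇒ x ≡ 399 (mod 689).

399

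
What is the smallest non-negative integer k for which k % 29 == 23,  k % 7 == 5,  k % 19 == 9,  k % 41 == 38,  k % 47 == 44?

The moduli are pairwise coprime; N = 29·7·19·41·47 = 7432439.
N/29 = 256291; 256291 ≡ 18 (mod 29); 18·21 ≡ 1, so inverse 21.
N/7 = 1061777; 1061777 ≡ 3 (mod 7); 3·5 ≡ 1, so inverse 5.
N/19 = 391181; 391181 ≡ 9 (mod 19); 9·17 ≡ 1, so inverse 17.
N/41 = 181279; 181279 ≡ 18 (mod 41); 18·16 ≡ 1, so inverse 16.
N/47 = 158137; 158137 ≡ 29 (mod 47); 29·13 ≡ 1, so inverse 13.
k ≡ 23·256291·21 + 5·1061777·5 + 9·391181·17 + 38·181279·16 + 44·158137·13 = 410855667.
410855667 mod 7432439 = 2071522.

2071522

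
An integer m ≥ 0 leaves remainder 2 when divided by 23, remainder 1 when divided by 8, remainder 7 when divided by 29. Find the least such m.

761

From m ≡ 2 (mod 23) write m = 2 + 23t. Substituting into m ≡ 1 (mod 8) gives 23t ≡ 7 (mod 8), and since 7⁻¹ ≡ 7 (mod 8), t ≡ 1. Hence m ≡ 2 + 23·1 = 25 (mod 184).
From m ≡ 25 (mod 184) write m = 25 + 184t. Substituting into m ≡ 7 (mod 29) gives 184t ≡ 11 (mod 29), and since 10⁻¹ ≡ 3 (mod 29), t ≡ 4. Hence m ≡ 25 + 184·4 = 761 (mod 5336).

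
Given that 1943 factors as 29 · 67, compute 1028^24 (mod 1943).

Mod 29: 1028 ≡ 13; 13^24 ≡ 7 (mod 29).
Mod 67: 1028 ≡ 23; 23^24 ≡ 9 (mod 67).
Combine by CRT: x ≡ 7 (mod 29), x ≡ 9 (mod 67) ⇒ x ≡ 210 (mod 1943).

210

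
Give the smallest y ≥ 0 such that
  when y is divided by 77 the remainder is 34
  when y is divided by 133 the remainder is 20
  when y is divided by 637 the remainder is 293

gcd(77, 133) = 7 and 7 | (20 − 34), so the pair is consistent; merging gives y ≡ 419 (mod 1463), where 1463 = lcm(77, 133).
gcd(1463, 637) = 7 and 7 | (293 − 419), so the pair is consistent; merging gives y ≡ 88199 (mod 133133), where 133133 = lcm(1463, 637).
The solution is unique modulo lcm(77, 133, 637) = 133133.

88199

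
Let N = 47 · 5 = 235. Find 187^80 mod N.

1

Mod 47: 187 ≡ 46; by Fermat, exponent reduces to 80 mod 46 = 34; 46^34 ≡ 1 (mod 47).
Mod 5: 187 ≡ 2; since 4 | 80, by Fermat 2^80 ≡ 1 (mod 5).
Combine by CRT: x ≡ 1 (mod 47), x ≡ 1 (mod 5) ⇒ x ≡ 1 (mod 235).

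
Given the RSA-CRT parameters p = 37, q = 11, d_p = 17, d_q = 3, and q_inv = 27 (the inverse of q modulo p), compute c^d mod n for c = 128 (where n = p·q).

13

m₁ = c^(d_p) mod p: c ≡ 17 (mod 37), and 17^17 mod 37 = 13.
m₂ = c^(d_q) mod q: c ≡ 7 (mod 11), and 7^3 mod 11 = 2.
h = q_inv·(m₁ − m₂) mod p = 27·(13 − 2) mod 37 = 1.
m = m₂ + h·q = 2 + 1·11 = 13.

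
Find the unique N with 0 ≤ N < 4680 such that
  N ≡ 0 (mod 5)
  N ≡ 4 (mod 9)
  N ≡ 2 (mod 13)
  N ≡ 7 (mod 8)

535

Combine the congruences pairwise.
From N ≡ 0 (mod 5) write N = 0 + 5t. Substituting into N ≡ 4 (mod 9) gives 5t ≡ 4 (mod 9), and since 5⁻¹ ≡ 2 (mod 9), t ≡ 8. Hence N ≡ 0 + 5·8 = 40 (mod 45).
From N ≡ 40 (mod 45) write N = 40 + 45t. Substituting into N ≡ 2 (mod 13) gives 45t ≡ 1 (mod 13), and since 6⁻¹ ≡ 11 (mod 13), t ≡ 11. Hence N ≡ 40 + 45·11 = 535 (mod 585).
From N ≡ 535 (mod 585) write N = 535 + 585t. Substituting into N ≡ 7 (mod 8) gives 585t ≡ 0 (mod 8), and since 1⁻¹ ≡ 1 (mod 8), t ≡ 0. Hence N ≡ 535 + 585·0 = 535 (mod 4680).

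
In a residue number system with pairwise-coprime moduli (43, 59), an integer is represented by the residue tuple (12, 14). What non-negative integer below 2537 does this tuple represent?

958

From x ≡ 12 (mod 43) write x = 12 + 43t. Substituting into x ≡ 14 (mod 59) gives 43t ≡ 2 (mod 59), and since 43⁻¹ ≡ 11 (mod 59), t ≡ 22. Hence x ≡ 12 + 43·22 = 958 (mod 2537).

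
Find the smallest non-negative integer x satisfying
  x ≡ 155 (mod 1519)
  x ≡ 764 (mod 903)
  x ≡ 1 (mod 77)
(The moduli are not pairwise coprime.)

752060

gcd(1519, 903) = 7 and 7 | (764 − 155), so the pair is consistent; merging gives x ≡ 164207 (mod 195951), where 195951 = lcm(1519, 903).
gcd(195951, 77) = 7 and 7 | (1 − 164207), so the pair is consistent; merging gives x ≡ 752060 (mod 2155461), where 2155461 = lcm(195951, 77).
The solution is unique modulo lcm(1519, 903, 77) = 2155461.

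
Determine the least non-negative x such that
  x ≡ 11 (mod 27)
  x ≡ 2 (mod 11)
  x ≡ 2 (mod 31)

6140

The moduli are pairwise coprime; N = 27·11·31 = 9207.
N/27 = 341; 341 ≡ 17 (mod 27); 17·8 ≡ 1, so inverse 8.
N/11 = 837; 837 ≡ 1 (mod 11), inverse 1.
N/31 = 297; 297 ≡ 18 (mod 31); 18·19 ≡ 1, so inverse 19.
x ≡ 11·341·8 + 2·837·1 + 2·297·19 = 42968.
42968 mod 9207 = 6140.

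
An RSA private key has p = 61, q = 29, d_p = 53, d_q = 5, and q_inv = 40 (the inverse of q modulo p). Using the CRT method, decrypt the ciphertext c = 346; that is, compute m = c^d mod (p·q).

113

m₁ = c^(d_p) mod p: c ≡ 41 (mod 61), and 41^53 mod 61 = 52.
m₂ = c^(d_q) mod q: c ≡ 27 (mod 29), and 27^5 mod 29 = 26.
h = q_inv·(m₁ − m₂) mod p = 40·(52 − 26) mod 61 = 3.
m = m₂ + h·q = 26 + 3·29 = 113.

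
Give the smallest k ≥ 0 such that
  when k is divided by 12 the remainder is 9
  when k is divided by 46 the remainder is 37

gcd(12, 46) = 2 and 2 | (37 − 9), so the pair is consistent; merging gives k ≡ 129 (mod 276), where 276 = lcm(12, 46).
The solution is unique modulo lcm(12, 46) = 276.

129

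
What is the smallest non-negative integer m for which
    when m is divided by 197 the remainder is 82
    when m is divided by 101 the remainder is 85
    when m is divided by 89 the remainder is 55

Combine the congruences pairwise.
From m ≡ 82 (mod 197) write m = 82 + 197t. Substituting into m ≡ 85 (mod 101) gives 197t ≡ 3 (mod 101), and since 96⁻¹ ≡ 20 (mod 101), t ≡ 60. Hence m ≡ 82 + 197·60 = 11902 (mod 19897).
From m ≡ 11902 (mod 19897) write m = 11902 + 19897t. Substituting into m ≡ 55 (mod 89) gives 19897t ≡ 79 (mod 89), and since 50⁻¹ ≡ 73 (mod 89), t ≡ 71. Hence m ≡ 11902 + 19897·71 = 1424589 (mod 1770833).

1424589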